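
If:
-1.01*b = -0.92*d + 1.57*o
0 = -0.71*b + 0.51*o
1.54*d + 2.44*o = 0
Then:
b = 0.00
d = 0.00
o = 0.00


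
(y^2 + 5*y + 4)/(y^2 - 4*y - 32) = (y + 1)/(y - 8)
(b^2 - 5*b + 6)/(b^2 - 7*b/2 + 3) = 2*(b - 3)/(2*b - 3)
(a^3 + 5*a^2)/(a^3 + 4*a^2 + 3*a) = a*(a + 5)/(a^2 + 4*a + 3)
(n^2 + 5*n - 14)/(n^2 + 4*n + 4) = (n^2 + 5*n - 14)/(n^2 + 4*n + 4)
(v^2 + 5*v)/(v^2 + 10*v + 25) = v/(v + 5)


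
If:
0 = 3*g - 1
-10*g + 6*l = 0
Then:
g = 1/3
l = 5/9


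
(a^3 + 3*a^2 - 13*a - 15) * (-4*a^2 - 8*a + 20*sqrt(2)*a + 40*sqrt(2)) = -4*a^5 - 20*a^4 + 20*sqrt(2)*a^4 + 28*a^3 + 100*sqrt(2)*a^3 - 140*sqrt(2)*a^2 + 164*a^2 - 820*sqrt(2)*a + 120*a - 600*sqrt(2)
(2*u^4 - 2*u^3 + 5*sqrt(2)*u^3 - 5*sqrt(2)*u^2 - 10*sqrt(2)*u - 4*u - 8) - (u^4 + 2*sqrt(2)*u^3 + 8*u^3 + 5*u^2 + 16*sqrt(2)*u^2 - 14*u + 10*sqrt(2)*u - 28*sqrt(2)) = u^4 - 10*u^3 + 3*sqrt(2)*u^3 - 21*sqrt(2)*u^2 - 5*u^2 - 20*sqrt(2)*u + 10*u - 8 + 28*sqrt(2)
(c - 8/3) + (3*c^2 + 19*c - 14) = 3*c^2 + 20*c - 50/3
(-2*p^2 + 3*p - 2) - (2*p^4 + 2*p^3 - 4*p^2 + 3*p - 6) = -2*p^4 - 2*p^3 + 2*p^2 + 4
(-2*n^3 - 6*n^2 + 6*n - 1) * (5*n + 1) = -10*n^4 - 32*n^3 + 24*n^2 + n - 1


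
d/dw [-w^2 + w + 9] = 1 - 2*w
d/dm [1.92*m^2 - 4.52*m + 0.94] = 3.84*m - 4.52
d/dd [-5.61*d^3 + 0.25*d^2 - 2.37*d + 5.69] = -16.83*d^2 + 0.5*d - 2.37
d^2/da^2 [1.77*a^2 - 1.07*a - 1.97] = 3.54000000000000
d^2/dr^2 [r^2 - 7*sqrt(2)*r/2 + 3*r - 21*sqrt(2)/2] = 2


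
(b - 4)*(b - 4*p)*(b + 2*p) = b^3 - 2*b^2*p - 4*b^2 - 8*b*p^2 + 8*b*p + 32*p^2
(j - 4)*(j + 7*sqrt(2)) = j^2 - 4*j + 7*sqrt(2)*j - 28*sqrt(2)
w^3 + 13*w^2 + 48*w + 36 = (w + 1)*(w + 6)^2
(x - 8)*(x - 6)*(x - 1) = x^3 - 15*x^2 + 62*x - 48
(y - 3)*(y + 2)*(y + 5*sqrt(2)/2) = y^3 - y^2 + 5*sqrt(2)*y^2/2 - 6*y - 5*sqrt(2)*y/2 - 15*sqrt(2)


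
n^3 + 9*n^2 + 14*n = n*(n + 2)*(n + 7)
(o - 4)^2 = o^2 - 8*o + 16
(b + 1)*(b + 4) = b^2 + 5*b + 4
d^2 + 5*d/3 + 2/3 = (d + 2/3)*(d + 1)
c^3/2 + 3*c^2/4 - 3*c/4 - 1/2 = (c/2 + 1)*(c - 1)*(c + 1/2)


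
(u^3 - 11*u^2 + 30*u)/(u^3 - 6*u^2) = (u - 5)/u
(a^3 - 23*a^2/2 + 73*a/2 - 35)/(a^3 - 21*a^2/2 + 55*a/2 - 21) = (2*a - 5)/(2*a - 3)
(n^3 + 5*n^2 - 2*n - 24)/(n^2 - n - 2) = (n^2 + 7*n + 12)/(n + 1)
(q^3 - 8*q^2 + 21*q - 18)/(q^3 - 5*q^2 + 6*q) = (q - 3)/q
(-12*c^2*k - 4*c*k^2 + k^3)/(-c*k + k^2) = (12*c^2 + 4*c*k - k^2)/(c - k)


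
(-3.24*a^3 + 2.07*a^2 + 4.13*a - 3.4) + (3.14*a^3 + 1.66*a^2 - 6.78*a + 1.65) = -0.1*a^3 + 3.73*a^2 - 2.65*a - 1.75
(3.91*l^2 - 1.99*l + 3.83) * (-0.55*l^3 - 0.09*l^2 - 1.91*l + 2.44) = -2.1505*l^5 + 0.7426*l^4 - 9.3955*l^3 + 12.9966*l^2 - 12.1709*l + 9.3452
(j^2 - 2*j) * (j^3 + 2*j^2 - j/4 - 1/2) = j^5 - 17*j^3/4 + j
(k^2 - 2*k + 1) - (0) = k^2 - 2*k + 1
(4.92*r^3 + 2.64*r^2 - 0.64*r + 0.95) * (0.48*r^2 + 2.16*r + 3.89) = 2.3616*r^5 + 11.8944*r^4 + 24.534*r^3 + 9.3432*r^2 - 0.4376*r + 3.6955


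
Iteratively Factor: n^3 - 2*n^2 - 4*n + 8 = (n + 2)*(n^2 - 4*n + 4) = (n - 2)*(n + 2)*(n - 2)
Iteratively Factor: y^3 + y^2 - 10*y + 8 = (y - 1)*(y^2 + 2*y - 8) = (y - 1)*(y + 4)*(y - 2)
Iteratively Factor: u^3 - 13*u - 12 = (u - 4)*(u^2 + 4*u + 3) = (u - 4)*(u + 3)*(u + 1)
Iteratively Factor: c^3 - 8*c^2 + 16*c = (c - 4)*(c^2 - 4*c) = (c - 4)^2*(c)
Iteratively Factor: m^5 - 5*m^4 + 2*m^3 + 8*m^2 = (m + 1)*(m^4 - 6*m^3 + 8*m^2) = (m - 2)*(m + 1)*(m^3 - 4*m^2) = m*(m - 2)*(m + 1)*(m^2 - 4*m) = m*(m - 4)*(m - 2)*(m + 1)*(m)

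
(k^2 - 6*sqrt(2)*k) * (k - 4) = k^3 - 6*sqrt(2)*k^2 - 4*k^2 + 24*sqrt(2)*k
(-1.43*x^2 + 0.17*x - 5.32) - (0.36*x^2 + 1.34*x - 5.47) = -1.79*x^2 - 1.17*x + 0.149999999999999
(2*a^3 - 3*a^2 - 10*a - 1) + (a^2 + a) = 2*a^3 - 2*a^2 - 9*a - 1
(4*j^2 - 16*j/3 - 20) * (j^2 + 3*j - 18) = 4*j^4 + 20*j^3/3 - 108*j^2 + 36*j + 360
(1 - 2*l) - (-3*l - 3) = l + 4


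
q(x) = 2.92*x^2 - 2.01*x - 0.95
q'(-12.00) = -72.09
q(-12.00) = 443.65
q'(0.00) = -2.01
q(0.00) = -0.95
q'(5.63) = 30.87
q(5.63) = 80.29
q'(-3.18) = -20.58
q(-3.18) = 34.97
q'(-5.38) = -33.43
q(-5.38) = 94.38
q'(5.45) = 29.82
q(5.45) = 74.83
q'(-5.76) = -35.65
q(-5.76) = 107.51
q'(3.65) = 19.31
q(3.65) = 30.62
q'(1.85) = 8.79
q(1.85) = 5.33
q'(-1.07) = -8.26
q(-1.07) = 4.54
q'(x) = 5.84*x - 2.01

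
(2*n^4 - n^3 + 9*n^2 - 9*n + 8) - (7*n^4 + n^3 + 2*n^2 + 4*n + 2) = -5*n^4 - 2*n^3 + 7*n^2 - 13*n + 6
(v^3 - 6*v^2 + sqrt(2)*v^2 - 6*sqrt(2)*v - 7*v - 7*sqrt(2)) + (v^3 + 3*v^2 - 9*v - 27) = 2*v^3 - 3*v^2 + sqrt(2)*v^2 - 16*v - 6*sqrt(2)*v - 27 - 7*sqrt(2)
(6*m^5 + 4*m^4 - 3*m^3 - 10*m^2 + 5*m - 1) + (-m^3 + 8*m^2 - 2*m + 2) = 6*m^5 + 4*m^4 - 4*m^3 - 2*m^2 + 3*m + 1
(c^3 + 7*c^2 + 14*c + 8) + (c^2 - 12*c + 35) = c^3 + 8*c^2 + 2*c + 43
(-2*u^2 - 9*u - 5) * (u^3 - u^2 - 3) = -2*u^5 - 7*u^4 + 4*u^3 + 11*u^2 + 27*u + 15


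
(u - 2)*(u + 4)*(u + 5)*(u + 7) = u^4 + 14*u^3 + 51*u^2 - 26*u - 280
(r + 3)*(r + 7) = r^2 + 10*r + 21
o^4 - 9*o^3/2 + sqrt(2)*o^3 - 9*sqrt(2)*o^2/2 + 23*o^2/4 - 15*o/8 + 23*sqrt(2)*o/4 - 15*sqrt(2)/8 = (o - 5/2)*(o - 3/2)*(o - 1/2)*(o + sqrt(2))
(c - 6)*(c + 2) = c^2 - 4*c - 12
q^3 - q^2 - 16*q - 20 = (q - 5)*(q + 2)^2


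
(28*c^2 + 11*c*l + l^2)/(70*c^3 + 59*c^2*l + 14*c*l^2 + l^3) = (4*c + l)/(10*c^2 + 7*c*l + l^2)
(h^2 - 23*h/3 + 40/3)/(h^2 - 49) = (3*h^2 - 23*h + 40)/(3*(h^2 - 49))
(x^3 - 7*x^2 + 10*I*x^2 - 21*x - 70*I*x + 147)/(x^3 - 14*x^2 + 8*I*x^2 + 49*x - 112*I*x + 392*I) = (x^2 + 10*I*x - 21)/(x^2 + x*(-7 + 8*I) - 56*I)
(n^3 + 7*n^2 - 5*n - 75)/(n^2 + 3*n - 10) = (n^2 + 2*n - 15)/(n - 2)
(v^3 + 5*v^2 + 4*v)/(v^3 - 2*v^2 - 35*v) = (v^2 + 5*v + 4)/(v^2 - 2*v - 35)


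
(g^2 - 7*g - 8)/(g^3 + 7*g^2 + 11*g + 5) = (g - 8)/(g^2 + 6*g + 5)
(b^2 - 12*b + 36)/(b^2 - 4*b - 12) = (b - 6)/(b + 2)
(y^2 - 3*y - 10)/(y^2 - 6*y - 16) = (y - 5)/(y - 8)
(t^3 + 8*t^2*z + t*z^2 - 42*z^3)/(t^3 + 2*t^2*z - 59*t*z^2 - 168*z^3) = (-t + 2*z)/(-t + 8*z)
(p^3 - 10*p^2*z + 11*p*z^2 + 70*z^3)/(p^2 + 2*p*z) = p - 12*z + 35*z^2/p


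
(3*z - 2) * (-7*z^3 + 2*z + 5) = -21*z^4 + 14*z^3 + 6*z^2 + 11*z - 10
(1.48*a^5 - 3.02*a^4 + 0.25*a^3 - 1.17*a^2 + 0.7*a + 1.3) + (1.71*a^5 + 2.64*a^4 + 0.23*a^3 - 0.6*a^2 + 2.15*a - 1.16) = 3.19*a^5 - 0.38*a^4 + 0.48*a^3 - 1.77*a^2 + 2.85*a + 0.14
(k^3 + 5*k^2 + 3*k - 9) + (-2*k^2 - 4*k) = k^3 + 3*k^2 - k - 9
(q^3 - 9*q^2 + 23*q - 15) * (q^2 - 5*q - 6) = q^5 - 14*q^4 + 62*q^3 - 76*q^2 - 63*q + 90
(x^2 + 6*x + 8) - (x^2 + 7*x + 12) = -x - 4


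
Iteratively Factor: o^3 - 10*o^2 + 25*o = (o)*(o^2 - 10*o + 25) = o*(o - 5)*(o - 5)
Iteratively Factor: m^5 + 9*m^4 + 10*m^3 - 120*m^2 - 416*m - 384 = (m + 4)*(m^4 + 5*m^3 - 10*m^2 - 80*m - 96) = (m + 4)^2*(m^3 + m^2 - 14*m - 24) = (m + 3)*(m + 4)^2*(m^2 - 2*m - 8) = (m + 2)*(m + 3)*(m + 4)^2*(m - 4)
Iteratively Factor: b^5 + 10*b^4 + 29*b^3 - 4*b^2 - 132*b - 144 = (b - 2)*(b^4 + 12*b^3 + 53*b^2 + 102*b + 72) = (b - 2)*(b + 2)*(b^3 + 10*b^2 + 33*b + 36) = (b - 2)*(b + 2)*(b + 4)*(b^2 + 6*b + 9) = (b - 2)*(b + 2)*(b + 3)*(b + 4)*(b + 3)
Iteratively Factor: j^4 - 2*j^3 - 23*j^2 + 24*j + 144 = (j - 4)*(j^3 + 2*j^2 - 15*j - 36) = (j - 4)*(j + 3)*(j^2 - j - 12) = (j - 4)^2*(j + 3)*(j + 3)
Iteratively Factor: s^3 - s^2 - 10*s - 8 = (s - 4)*(s^2 + 3*s + 2) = (s - 4)*(s + 2)*(s + 1)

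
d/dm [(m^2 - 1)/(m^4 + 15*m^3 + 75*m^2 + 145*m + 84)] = (-2*m^3 - 11*m^2 + 28*m + 145)/(m^6 + 28*m^5 + 318*m^4 + 1876*m^3 + 6073*m^2 + 10248*m + 7056)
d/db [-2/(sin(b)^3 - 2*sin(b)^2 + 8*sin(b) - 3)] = 2*(3*sin(b)^2 - 4*sin(b) + 8)*cos(b)/(sin(b)^3 - 2*sin(b)^2 + 8*sin(b) - 3)^2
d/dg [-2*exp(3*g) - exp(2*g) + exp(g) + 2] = (-6*exp(2*g) - 2*exp(g) + 1)*exp(g)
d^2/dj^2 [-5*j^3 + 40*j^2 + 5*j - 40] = 80 - 30*j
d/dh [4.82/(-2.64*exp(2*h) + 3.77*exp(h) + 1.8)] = (25.4496*exp(h) - 18.1714)*exp(h)/(-2.64*exp(2*h) + 3.77*exp(h) + 1.8)^2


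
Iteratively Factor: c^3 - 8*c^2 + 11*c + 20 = (c + 1)*(c^2 - 9*c + 20) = (c - 5)*(c + 1)*(c - 4)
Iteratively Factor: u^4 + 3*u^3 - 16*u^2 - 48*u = (u + 3)*(u^3 - 16*u) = (u - 4)*(u + 3)*(u^2 + 4*u) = u*(u - 4)*(u + 3)*(u + 4)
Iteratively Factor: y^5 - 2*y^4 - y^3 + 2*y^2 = (y - 2)*(y^4 - y^2) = y*(y - 2)*(y^3 - y) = y^2*(y - 2)*(y^2 - 1) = y^2*(y - 2)*(y - 1)*(y + 1)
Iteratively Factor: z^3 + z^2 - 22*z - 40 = (z + 4)*(z^2 - 3*z - 10) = (z - 5)*(z + 4)*(z + 2)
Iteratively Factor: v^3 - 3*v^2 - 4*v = (v - 4)*(v^2 + v) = v*(v - 4)*(v + 1)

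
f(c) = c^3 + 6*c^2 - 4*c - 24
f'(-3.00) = -13.00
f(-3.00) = 15.00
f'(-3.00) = -13.00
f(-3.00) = 15.00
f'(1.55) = 21.81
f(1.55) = -12.06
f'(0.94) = 9.93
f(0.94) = -21.63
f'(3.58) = 77.41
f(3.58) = 84.46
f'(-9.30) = 143.87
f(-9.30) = -272.22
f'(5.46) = 150.95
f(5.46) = 295.80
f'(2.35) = 40.77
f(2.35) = 12.71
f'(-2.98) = -13.12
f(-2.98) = 14.74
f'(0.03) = -3.64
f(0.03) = -24.11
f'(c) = 3*c^2 + 12*c - 4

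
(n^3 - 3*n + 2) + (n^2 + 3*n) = n^3 + n^2 + 2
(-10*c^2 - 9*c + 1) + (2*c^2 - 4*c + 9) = -8*c^2 - 13*c + 10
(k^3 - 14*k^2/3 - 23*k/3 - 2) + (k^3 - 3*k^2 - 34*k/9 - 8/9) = 2*k^3 - 23*k^2/3 - 103*k/9 - 26/9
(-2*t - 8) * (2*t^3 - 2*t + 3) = -4*t^4 - 16*t^3 + 4*t^2 + 10*t - 24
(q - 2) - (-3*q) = 4*q - 2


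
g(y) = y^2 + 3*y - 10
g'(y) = 2*y + 3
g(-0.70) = -11.61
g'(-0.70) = 1.60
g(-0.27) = -10.74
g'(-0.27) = 2.46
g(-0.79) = -11.75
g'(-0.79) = 1.42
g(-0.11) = -10.32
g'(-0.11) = 2.78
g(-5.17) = 1.22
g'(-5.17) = -7.34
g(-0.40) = -11.04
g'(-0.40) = 2.20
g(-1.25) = -12.19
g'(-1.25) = 0.50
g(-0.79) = -11.75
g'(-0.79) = 1.42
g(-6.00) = 8.00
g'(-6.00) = -9.00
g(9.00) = 98.00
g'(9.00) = 21.00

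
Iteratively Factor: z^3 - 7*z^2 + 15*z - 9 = (z - 1)*(z^2 - 6*z + 9) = (z - 3)*(z - 1)*(z - 3)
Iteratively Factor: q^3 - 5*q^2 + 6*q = (q - 3)*(q^2 - 2*q) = q*(q - 3)*(q - 2)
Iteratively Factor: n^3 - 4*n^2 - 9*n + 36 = (n - 4)*(n^2 - 9) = (n - 4)*(n - 3)*(n + 3)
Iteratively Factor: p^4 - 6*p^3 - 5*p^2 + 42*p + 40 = (p + 1)*(p^3 - 7*p^2 + 2*p + 40) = (p - 4)*(p + 1)*(p^2 - 3*p - 10) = (p - 5)*(p - 4)*(p + 1)*(p + 2)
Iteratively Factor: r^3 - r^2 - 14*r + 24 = (r - 2)*(r^2 + r - 12) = (r - 2)*(r + 4)*(r - 3)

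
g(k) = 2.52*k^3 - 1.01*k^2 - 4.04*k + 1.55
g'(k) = 7.56*k^2 - 2.02*k - 4.04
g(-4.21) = -187.38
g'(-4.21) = 138.46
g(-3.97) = -156.01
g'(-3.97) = 123.13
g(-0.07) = 1.83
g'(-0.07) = -3.86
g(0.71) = -0.93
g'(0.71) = -1.66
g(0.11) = 1.10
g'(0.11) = -4.17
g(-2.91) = -57.34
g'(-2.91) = 65.86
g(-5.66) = -464.87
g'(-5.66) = 249.58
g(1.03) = -0.93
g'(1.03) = 1.90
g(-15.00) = -8670.10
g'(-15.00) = 1727.26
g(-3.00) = -63.46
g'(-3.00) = 70.06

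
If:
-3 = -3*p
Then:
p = 1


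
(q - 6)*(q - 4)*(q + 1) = q^3 - 9*q^2 + 14*q + 24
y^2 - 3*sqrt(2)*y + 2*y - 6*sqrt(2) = (y + 2)*(y - 3*sqrt(2))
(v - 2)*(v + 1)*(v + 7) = v^3 + 6*v^2 - 9*v - 14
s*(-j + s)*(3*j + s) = -3*j^2*s + 2*j*s^2 + s^3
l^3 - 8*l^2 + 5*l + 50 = (l - 5)^2*(l + 2)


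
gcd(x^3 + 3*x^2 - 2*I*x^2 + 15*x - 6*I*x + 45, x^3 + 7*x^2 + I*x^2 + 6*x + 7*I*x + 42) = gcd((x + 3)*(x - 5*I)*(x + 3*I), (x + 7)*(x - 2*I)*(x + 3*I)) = x + 3*I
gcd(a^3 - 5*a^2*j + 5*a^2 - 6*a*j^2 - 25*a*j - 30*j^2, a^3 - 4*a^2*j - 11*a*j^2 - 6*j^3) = a^2 - 5*a*j - 6*j^2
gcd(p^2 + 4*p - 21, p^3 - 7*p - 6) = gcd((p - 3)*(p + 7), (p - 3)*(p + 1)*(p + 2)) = p - 3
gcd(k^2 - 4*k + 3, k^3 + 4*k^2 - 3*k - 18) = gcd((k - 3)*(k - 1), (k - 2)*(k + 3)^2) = 1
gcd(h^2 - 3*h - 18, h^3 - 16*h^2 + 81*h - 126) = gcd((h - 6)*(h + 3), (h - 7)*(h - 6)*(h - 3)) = h - 6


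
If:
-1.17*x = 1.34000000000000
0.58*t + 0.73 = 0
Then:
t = -1.26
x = -1.15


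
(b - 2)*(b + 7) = b^2 + 5*b - 14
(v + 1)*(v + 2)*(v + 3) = v^3 + 6*v^2 + 11*v + 6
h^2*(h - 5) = h^3 - 5*h^2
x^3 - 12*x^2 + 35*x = x*(x - 7)*(x - 5)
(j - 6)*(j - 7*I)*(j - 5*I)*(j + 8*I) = j^4 - 6*j^3 - 4*I*j^3 + 61*j^2 + 24*I*j^2 - 366*j - 280*I*j + 1680*I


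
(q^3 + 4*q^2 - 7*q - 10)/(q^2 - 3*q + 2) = (q^2 + 6*q + 5)/(q - 1)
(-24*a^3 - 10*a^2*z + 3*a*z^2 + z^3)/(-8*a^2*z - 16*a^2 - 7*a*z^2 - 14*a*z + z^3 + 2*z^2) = (24*a^3 + 10*a^2*z - 3*a*z^2 - z^3)/(8*a^2*z + 16*a^2 + 7*a*z^2 + 14*a*z - z^3 - 2*z^2)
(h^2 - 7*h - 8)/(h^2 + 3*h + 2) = (h - 8)/(h + 2)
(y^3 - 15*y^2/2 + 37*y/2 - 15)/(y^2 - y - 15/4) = 2*(y^2 - 5*y + 6)/(2*y + 3)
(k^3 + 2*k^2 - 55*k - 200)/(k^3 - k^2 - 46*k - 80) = (k + 5)/(k + 2)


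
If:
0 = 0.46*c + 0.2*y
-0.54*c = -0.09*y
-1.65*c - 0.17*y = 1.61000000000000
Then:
No Solution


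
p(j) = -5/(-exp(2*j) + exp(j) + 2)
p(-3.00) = -2.44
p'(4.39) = -0.00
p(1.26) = 0.72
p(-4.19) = -2.48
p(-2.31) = -2.39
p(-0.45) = -2.24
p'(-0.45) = -0.18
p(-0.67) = -2.22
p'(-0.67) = -0.01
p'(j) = -5*(2*exp(2*j) - exp(j))/(-exp(2*j) + exp(j) + 2)^2 = (5 - 10*exp(j))*exp(j)/(-exp(2*j) + exp(j) + 2)^2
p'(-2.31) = 0.09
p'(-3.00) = 0.05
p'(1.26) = -2.24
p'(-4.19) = 0.02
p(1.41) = 0.47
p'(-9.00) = 0.00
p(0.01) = -2.51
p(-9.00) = -2.50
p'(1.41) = -1.29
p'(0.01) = -1.30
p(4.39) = 0.00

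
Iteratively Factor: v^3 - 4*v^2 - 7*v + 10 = (v + 2)*(v^2 - 6*v + 5) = (v - 1)*(v + 2)*(v - 5)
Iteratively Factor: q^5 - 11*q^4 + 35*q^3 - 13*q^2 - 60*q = (q - 5)*(q^4 - 6*q^3 + 5*q^2 + 12*q) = (q - 5)*(q + 1)*(q^3 - 7*q^2 + 12*q) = q*(q - 5)*(q + 1)*(q^2 - 7*q + 12) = q*(q - 5)*(q - 4)*(q + 1)*(q - 3)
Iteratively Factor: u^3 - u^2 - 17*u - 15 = (u - 5)*(u^2 + 4*u + 3) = (u - 5)*(u + 1)*(u + 3)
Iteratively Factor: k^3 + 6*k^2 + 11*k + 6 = (k + 2)*(k^2 + 4*k + 3) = (k + 1)*(k + 2)*(k + 3)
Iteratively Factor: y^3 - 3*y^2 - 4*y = (y - 4)*(y^2 + y) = y*(y - 4)*(y + 1)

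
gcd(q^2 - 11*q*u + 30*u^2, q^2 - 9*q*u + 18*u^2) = q - 6*u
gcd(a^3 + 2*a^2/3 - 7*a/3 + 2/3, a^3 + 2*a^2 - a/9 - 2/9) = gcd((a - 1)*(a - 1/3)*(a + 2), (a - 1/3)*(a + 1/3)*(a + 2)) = a^2 + 5*a/3 - 2/3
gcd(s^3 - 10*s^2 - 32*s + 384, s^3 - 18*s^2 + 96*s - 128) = s^2 - 16*s + 64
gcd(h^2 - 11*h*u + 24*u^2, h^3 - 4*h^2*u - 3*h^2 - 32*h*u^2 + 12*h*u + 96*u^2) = -h + 8*u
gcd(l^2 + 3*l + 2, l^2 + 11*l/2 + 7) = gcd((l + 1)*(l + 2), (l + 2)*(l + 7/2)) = l + 2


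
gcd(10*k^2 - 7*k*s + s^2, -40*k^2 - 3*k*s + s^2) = 1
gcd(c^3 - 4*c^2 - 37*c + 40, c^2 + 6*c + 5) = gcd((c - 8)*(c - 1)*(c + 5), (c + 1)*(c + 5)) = c + 5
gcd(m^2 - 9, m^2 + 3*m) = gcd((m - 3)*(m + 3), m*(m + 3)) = m + 3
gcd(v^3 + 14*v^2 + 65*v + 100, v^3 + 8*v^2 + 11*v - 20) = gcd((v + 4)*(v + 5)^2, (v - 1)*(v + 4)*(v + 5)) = v^2 + 9*v + 20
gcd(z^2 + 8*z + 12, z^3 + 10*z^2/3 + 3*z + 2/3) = z + 2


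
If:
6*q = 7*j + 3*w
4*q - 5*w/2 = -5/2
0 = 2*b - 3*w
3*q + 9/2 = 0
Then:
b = -21/10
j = -24/35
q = -3/2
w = -7/5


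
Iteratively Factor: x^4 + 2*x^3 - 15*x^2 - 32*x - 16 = (x + 4)*(x^3 - 2*x^2 - 7*x - 4) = (x + 1)*(x + 4)*(x^2 - 3*x - 4) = (x - 4)*(x + 1)*(x + 4)*(x + 1)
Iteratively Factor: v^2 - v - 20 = (v - 5)*(v + 4)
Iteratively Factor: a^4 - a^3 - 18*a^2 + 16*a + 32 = (a - 2)*(a^3 + a^2 - 16*a - 16) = (a - 2)*(a + 1)*(a^2 - 16) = (a - 2)*(a + 1)*(a + 4)*(a - 4)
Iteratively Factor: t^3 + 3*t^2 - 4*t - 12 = (t + 2)*(t^2 + t - 6) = (t - 2)*(t + 2)*(t + 3)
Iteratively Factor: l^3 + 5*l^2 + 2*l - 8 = (l + 4)*(l^2 + l - 2) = (l - 1)*(l + 4)*(l + 2)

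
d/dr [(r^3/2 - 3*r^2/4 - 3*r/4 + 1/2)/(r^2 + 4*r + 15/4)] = (8*r^4 + 64*r^3 + 54*r^2 - 106*r - 77)/(16*r^4 + 128*r^3 + 376*r^2 + 480*r + 225)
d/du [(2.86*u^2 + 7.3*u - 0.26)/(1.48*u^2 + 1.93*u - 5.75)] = (-5.2842*u^2 - 32.1204*u - 41.4732)/(2.1904*u^4 + 5.7128*u^3 - 13.2951*u^2 - 22.195*u + 33.0625)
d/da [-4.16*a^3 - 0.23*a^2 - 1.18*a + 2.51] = -12.48*a^2 - 0.46*a - 1.18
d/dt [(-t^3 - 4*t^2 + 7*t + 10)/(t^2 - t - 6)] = (-t^4 + 2*t^3 + 15*t^2 + 28*t - 32)/(t^4 - 2*t^3 - 11*t^2 + 12*t + 36)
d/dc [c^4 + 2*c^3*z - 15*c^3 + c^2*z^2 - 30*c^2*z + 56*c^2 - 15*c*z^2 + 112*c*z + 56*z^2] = 4*c^3 + 6*c^2*z - 45*c^2 + 2*c*z^2 - 60*c*z + 112*c - 15*z^2 + 112*z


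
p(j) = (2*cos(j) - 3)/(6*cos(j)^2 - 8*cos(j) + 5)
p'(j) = (12*sin(j)*cos(j) - 8*sin(j))*(2*cos(j) - 3)/(6*cos(j)^2 - 8*cos(j) + 5)^2 - 2*sin(j)/(6*cos(j)^2 - 8*cos(j) + 5)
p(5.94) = -0.40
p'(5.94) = 0.40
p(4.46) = -0.47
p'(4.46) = -0.42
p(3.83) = -0.31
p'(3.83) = -0.14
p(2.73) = -0.28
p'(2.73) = 0.08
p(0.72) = -0.63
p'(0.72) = -0.73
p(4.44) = -0.47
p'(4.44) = -0.41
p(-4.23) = -0.39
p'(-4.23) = 0.29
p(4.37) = -0.44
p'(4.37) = -0.37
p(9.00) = -0.28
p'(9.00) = 0.08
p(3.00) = -0.26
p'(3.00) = 0.02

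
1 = 1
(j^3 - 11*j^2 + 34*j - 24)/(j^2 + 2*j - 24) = (j^2 - 7*j + 6)/(j + 6)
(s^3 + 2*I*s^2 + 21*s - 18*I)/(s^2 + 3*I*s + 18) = s - I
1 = 1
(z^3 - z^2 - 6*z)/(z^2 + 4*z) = (z^2 - z - 6)/(z + 4)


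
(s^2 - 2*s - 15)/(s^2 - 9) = (s - 5)/(s - 3)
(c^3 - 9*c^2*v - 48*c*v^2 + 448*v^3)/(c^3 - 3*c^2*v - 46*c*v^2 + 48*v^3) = (-c^2 + c*v + 56*v^2)/(-c^2 - 5*c*v + 6*v^2)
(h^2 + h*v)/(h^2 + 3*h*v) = (h + v)/(h + 3*v)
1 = 1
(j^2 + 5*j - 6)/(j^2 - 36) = (j - 1)/(j - 6)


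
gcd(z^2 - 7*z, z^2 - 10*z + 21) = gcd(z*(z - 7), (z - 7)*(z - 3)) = z - 7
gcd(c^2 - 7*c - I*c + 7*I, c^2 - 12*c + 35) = c - 7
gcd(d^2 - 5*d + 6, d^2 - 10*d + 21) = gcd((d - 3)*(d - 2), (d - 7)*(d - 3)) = d - 3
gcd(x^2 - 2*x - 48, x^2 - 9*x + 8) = x - 8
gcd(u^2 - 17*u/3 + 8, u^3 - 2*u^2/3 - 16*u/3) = u - 8/3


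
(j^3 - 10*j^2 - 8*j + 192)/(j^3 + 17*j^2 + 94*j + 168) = (j^2 - 14*j + 48)/(j^2 + 13*j + 42)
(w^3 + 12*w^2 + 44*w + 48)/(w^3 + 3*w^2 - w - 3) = (w^3 + 12*w^2 + 44*w + 48)/(w^3 + 3*w^2 - w - 3)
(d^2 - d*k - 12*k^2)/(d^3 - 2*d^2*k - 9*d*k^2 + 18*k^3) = (d - 4*k)/(d^2 - 5*d*k + 6*k^2)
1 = 1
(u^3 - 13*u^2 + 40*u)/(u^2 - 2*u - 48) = u*(u - 5)/(u + 6)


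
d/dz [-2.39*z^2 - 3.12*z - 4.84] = -4.78*z - 3.12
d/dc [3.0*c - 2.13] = 3.00000000000000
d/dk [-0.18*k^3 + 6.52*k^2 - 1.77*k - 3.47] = -0.54*k^2 + 13.04*k - 1.77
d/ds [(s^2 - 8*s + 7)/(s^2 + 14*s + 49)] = 2*(11*s - 35)/(s^3 + 21*s^2 + 147*s + 343)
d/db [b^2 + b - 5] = 2*b + 1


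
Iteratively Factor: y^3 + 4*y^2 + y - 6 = (y + 3)*(y^2 + y - 2) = (y + 2)*(y + 3)*(y - 1)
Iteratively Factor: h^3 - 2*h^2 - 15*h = (h - 5)*(h^2 + 3*h) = h*(h - 5)*(h + 3)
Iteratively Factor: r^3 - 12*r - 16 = (r + 2)*(r^2 - 2*r - 8) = (r - 4)*(r + 2)*(r + 2)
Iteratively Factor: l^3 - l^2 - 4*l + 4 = (l - 1)*(l^2 - 4) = (l - 1)*(l + 2)*(l - 2)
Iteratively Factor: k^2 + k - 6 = (k + 3)*(k - 2)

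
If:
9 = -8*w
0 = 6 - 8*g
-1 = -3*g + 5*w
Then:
No Solution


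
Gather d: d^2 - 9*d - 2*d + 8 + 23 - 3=d^2 - 11*d + 28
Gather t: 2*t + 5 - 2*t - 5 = 0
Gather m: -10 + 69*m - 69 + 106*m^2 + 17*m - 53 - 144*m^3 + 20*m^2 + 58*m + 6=-144*m^3 + 126*m^2 + 144*m - 126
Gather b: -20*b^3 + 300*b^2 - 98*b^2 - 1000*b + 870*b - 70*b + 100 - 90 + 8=-20*b^3 + 202*b^2 - 200*b + 18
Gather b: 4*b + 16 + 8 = 4*b + 24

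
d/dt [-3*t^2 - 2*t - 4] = -6*t - 2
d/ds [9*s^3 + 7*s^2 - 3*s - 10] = 27*s^2 + 14*s - 3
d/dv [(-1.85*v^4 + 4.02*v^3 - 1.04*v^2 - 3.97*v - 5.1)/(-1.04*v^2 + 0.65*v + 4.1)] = (3.848*v^5 - 7.7883*v^4 - 25.114*v^3 + 44.6412*v^2 - 19.136*v - 12.962)/(1.0816*v^4 - 1.352*v^3 - 8.1055*v^2 + 5.33*v + 16.81)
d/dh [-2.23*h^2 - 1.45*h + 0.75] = -4.46*h - 1.45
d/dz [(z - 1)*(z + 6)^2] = (z + 6)*(3*z + 4)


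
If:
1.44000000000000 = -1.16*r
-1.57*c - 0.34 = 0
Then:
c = -0.22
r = -1.24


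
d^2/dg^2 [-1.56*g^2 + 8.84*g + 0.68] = -3.12000000000000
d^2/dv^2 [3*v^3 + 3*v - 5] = 18*v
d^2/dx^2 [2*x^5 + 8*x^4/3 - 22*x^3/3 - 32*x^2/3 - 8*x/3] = 40*x^3 + 32*x^2 - 44*x - 64/3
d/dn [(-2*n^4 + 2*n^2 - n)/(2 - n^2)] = (4*n^5 - 16*n^3 - n^2 + 8*n - 2)/(n^4 - 4*n^2 + 4)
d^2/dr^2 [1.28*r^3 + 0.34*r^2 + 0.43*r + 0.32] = 7.68*r + 0.68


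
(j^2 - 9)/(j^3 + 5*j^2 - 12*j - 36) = (j + 3)/(j^2 + 8*j + 12)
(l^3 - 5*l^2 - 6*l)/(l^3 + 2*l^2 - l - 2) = l*(l - 6)/(l^2 + l - 2)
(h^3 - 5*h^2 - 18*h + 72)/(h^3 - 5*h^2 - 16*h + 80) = (h^2 - 9*h + 18)/(h^2 - 9*h + 20)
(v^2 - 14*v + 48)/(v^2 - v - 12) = (-v^2 + 14*v - 48)/(-v^2 + v + 12)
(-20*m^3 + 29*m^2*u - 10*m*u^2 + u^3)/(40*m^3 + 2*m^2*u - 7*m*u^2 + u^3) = (-m + u)/(2*m + u)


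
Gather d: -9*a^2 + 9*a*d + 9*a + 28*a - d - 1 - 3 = -9*a^2 + 37*a + d*(9*a - 1) - 4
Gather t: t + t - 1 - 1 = 2*t - 2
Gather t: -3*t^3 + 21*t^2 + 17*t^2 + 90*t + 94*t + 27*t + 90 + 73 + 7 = -3*t^3 + 38*t^2 + 211*t + 170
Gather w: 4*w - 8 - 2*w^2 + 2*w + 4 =-2*w^2 + 6*w - 4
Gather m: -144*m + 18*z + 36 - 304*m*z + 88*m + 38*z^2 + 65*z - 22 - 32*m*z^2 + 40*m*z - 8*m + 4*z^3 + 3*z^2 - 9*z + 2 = m*(-32*z^2 - 264*z - 64) + 4*z^3 + 41*z^2 + 74*z + 16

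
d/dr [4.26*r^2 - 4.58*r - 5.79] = 8.52*r - 4.58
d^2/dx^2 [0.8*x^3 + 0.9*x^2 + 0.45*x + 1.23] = 4.8*x + 1.8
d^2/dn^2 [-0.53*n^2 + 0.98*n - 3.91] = -1.06000000000000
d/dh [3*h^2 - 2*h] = 6*h - 2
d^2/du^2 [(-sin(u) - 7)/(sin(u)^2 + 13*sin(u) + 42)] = (sin(u)^2 - 6*sin(u) - 2)/(sin(u) + 6)^3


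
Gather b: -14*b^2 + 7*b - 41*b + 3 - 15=-14*b^2 - 34*b - 12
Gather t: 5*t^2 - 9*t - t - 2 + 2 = 5*t^2 - 10*t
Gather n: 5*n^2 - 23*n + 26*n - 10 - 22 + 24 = 5*n^2 + 3*n - 8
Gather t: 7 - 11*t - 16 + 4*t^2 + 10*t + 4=4*t^2 - t - 5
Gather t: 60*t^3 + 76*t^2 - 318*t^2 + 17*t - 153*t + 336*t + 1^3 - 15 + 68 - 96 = 60*t^3 - 242*t^2 + 200*t - 42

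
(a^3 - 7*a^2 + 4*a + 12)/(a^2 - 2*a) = a - 5 - 6/a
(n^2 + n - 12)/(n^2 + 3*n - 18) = (n + 4)/(n + 6)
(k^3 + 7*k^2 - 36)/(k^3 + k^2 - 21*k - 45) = (k^2 + 4*k - 12)/(k^2 - 2*k - 15)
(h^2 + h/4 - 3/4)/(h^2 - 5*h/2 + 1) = (4*h^2 + h - 3)/(2*(2*h^2 - 5*h + 2))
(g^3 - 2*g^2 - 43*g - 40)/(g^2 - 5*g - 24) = (g^2 + 6*g + 5)/(g + 3)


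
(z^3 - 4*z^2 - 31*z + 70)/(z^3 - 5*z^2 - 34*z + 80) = (z - 7)/(z - 8)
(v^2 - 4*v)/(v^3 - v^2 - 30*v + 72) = v/(v^2 + 3*v - 18)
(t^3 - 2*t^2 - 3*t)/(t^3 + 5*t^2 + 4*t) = (t - 3)/(t + 4)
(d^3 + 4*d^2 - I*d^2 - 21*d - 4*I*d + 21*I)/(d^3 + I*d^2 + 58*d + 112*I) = (d^3 + d^2*(4 - I) - d*(21 + 4*I) + 21*I)/(d^3 + I*d^2 + 58*d + 112*I)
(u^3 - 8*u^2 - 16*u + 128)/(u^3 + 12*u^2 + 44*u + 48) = (u^2 - 12*u + 32)/(u^2 + 8*u + 12)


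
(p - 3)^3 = p^3 - 9*p^2 + 27*p - 27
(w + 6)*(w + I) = w^2 + 6*w + I*w + 6*I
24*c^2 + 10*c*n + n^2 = (4*c + n)*(6*c + n)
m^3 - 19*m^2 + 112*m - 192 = (m - 8)^2*(m - 3)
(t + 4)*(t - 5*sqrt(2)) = t^2 - 5*sqrt(2)*t + 4*t - 20*sqrt(2)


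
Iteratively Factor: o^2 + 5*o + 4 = (o + 4)*(o + 1)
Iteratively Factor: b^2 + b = (b + 1)*(b)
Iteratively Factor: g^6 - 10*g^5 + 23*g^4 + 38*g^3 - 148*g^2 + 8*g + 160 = (g + 1)*(g^5 - 11*g^4 + 34*g^3 + 4*g^2 - 152*g + 160) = (g - 2)*(g + 1)*(g^4 - 9*g^3 + 16*g^2 + 36*g - 80) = (g - 2)*(g + 1)*(g + 2)*(g^3 - 11*g^2 + 38*g - 40) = (g - 2)^2*(g + 1)*(g + 2)*(g^2 - 9*g + 20) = (g - 4)*(g - 2)^2*(g + 1)*(g + 2)*(g - 5)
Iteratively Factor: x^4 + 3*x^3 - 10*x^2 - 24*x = (x)*(x^3 + 3*x^2 - 10*x - 24) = x*(x + 4)*(x^2 - x - 6) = x*(x - 3)*(x + 4)*(x + 2)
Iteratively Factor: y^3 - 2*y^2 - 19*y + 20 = (y - 1)*(y^2 - y - 20) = (y - 1)*(y + 4)*(y - 5)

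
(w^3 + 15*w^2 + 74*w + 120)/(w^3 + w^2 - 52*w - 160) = (w + 6)/(w - 8)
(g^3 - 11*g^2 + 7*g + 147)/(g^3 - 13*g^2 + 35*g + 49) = (g + 3)/(g + 1)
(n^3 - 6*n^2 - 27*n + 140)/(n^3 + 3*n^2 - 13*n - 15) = (n^2 - 11*n + 28)/(n^2 - 2*n - 3)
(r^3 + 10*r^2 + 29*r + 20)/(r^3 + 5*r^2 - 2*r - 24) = (r^2 + 6*r + 5)/(r^2 + r - 6)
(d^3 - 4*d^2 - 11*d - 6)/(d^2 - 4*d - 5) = (d^2 - 5*d - 6)/(d - 5)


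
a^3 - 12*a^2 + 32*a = a*(a - 8)*(a - 4)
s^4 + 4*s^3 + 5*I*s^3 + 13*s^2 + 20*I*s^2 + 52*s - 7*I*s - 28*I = (s + 4)*(s - I)^2*(s + 7*I)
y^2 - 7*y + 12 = (y - 4)*(y - 3)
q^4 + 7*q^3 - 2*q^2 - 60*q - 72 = (q - 3)*(q + 2)^2*(q + 6)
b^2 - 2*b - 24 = (b - 6)*(b + 4)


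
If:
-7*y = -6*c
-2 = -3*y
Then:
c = 7/9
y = 2/3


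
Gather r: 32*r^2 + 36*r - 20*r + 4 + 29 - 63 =32*r^2 + 16*r - 30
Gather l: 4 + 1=5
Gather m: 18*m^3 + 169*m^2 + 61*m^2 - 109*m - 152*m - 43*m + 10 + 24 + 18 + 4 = 18*m^3 + 230*m^2 - 304*m + 56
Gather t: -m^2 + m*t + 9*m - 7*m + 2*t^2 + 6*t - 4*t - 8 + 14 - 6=-m^2 + 2*m + 2*t^2 + t*(m + 2)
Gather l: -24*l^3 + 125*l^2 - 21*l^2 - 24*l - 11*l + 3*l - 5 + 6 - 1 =-24*l^3 + 104*l^2 - 32*l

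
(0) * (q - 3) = 0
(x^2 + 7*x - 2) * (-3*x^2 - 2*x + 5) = -3*x^4 - 23*x^3 - 3*x^2 + 39*x - 10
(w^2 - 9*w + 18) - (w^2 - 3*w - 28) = 46 - 6*w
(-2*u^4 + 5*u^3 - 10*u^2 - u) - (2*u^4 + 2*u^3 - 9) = -4*u^4 + 3*u^3 - 10*u^2 - u + 9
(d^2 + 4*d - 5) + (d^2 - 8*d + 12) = 2*d^2 - 4*d + 7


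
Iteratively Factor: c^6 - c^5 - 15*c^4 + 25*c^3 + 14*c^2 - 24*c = (c - 1)*(c^5 - 15*c^3 + 10*c^2 + 24*c) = (c - 1)*(c + 1)*(c^4 - c^3 - 14*c^2 + 24*c) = (c - 2)*(c - 1)*(c + 1)*(c^3 + c^2 - 12*c) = c*(c - 2)*(c - 1)*(c + 1)*(c^2 + c - 12) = c*(c - 3)*(c - 2)*(c - 1)*(c + 1)*(c + 4)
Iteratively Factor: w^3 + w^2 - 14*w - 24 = (w - 4)*(w^2 + 5*w + 6) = (w - 4)*(w + 3)*(w + 2)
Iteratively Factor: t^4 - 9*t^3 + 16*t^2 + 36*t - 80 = (t - 2)*(t^3 - 7*t^2 + 2*t + 40) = (t - 2)*(t + 2)*(t^2 - 9*t + 20) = (t - 5)*(t - 2)*(t + 2)*(t - 4)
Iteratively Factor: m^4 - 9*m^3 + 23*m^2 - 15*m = (m - 3)*(m^3 - 6*m^2 + 5*m) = m*(m - 3)*(m^2 - 6*m + 5) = m*(m - 3)*(m - 1)*(m - 5)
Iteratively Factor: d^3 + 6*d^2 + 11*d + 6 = (d + 3)*(d^2 + 3*d + 2) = (d + 2)*(d + 3)*(d + 1)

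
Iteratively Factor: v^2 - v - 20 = (v + 4)*(v - 5)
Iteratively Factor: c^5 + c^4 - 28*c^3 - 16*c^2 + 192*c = (c + 4)*(c^4 - 3*c^3 - 16*c^2 + 48*c) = (c - 4)*(c + 4)*(c^3 + c^2 - 12*c) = (c - 4)*(c - 3)*(c + 4)*(c^2 + 4*c) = (c - 4)*(c - 3)*(c + 4)^2*(c)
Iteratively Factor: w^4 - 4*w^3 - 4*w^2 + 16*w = (w + 2)*(w^3 - 6*w^2 + 8*w) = w*(w + 2)*(w^2 - 6*w + 8) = w*(w - 2)*(w + 2)*(w - 4)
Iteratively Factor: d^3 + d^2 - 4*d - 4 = (d + 1)*(d^2 - 4) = (d - 2)*(d + 1)*(d + 2)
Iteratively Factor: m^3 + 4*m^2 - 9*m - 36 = (m - 3)*(m^2 + 7*m + 12) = (m - 3)*(m + 4)*(m + 3)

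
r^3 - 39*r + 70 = (r - 5)*(r - 2)*(r + 7)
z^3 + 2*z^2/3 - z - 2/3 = (z - 1)*(z + 2/3)*(z + 1)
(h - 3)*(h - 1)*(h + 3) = h^3 - h^2 - 9*h + 9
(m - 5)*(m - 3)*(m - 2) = m^3 - 10*m^2 + 31*m - 30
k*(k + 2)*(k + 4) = k^3 + 6*k^2 + 8*k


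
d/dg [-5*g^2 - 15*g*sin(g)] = -15*g*cos(g) - 10*g - 15*sin(g)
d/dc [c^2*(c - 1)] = c*(3*c - 2)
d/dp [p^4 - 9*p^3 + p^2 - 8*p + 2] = 4*p^3 - 27*p^2 + 2*p - 8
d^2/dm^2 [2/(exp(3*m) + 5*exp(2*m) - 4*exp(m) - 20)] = 2*((-9*exp(2*m) - 20*exp(m) + 4)*(exp(3*m) + 5*exp(2*m) - 4*exp(m) - 20) + 2*(3*exp(2*m) + 10*exp(m) - 4)^2*exp(m))*exp(m)/(exp(3*m) + 5*exp(2*m) - 4*exp(m) - 20)^3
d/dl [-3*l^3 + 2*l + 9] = 2 - 9*l^2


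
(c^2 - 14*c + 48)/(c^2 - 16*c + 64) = (c - 6)/(c - 8)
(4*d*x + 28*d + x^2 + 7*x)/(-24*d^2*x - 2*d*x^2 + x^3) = (x + 7)/(x*(-6*d + x))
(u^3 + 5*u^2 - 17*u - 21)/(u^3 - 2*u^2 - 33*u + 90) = (u^2 + 8*u + 7)/(u^2 + u - 30)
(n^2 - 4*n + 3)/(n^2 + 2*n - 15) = (n - 1)/(n + 5)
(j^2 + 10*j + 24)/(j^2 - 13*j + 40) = (j^2 + 10*j + 24)/(j^2 - 13*j + 40)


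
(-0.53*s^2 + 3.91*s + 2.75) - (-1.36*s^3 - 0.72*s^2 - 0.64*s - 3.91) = 1.36*s^3 + 0.19*s^2 + 4.55*s + 6.66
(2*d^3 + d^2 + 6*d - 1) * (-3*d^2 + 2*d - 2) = -6*d^5 + d^4 - 20*d^3 + 13*d^2 - 14*d + 2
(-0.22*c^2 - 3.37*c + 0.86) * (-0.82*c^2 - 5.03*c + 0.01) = 0.1804*c^4 + 3.87*c^3 + 16.2437*c^2 - 4.3595*c + 0.0086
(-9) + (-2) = -11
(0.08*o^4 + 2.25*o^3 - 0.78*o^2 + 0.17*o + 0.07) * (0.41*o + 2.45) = 0.0328*o^5 + 1.1185*o^4 + 5.1927*o^3 - 1.8413*o^2 + 0.4452*o + 0.1715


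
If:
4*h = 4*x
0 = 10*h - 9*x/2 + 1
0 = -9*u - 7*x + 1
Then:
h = -2/11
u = 25/99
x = -2/11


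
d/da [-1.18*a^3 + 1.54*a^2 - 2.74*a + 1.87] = -3.54*a^2 + 3.08*a - 2.74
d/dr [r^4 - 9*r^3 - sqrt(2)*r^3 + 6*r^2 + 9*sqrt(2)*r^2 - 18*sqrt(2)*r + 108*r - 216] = 4*r^3 - 27*r^2 - 3*sqrt(2)*r^2 + 12*r + 18*sqrt(2)*r - 18*sqrt(2) + 108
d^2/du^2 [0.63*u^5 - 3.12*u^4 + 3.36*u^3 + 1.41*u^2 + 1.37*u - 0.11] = 12.6*u^3 - 37.44*u^2 + 20.16*u + 2.82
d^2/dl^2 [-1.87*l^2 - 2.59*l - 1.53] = -3.74000000000000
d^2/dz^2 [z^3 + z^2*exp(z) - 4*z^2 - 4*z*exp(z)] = z^2*exp(z) + 6*z - 6*exp(z) - 8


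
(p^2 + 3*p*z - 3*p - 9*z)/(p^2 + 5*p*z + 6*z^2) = (p - 3)/(p + 2*z)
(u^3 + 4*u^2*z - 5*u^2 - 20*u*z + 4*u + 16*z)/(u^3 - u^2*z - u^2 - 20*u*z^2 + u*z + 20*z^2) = (4 - u)/(-u + 5*z)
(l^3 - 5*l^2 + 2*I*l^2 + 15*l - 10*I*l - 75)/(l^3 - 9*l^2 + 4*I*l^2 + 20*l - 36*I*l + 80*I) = (l^2 + 2*I*l + 15)/(l^2 + 4*l*(-1 + I) - 16*I)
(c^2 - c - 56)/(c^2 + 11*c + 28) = (c - 8)/(c + 4)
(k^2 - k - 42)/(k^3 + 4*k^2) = (k^2 - k - 42)/(k^2*(k + 4))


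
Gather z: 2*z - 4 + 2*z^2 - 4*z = 2*z^2 - 2*z - 4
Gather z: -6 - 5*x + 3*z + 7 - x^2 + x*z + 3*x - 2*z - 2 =-x^2 - 2*x + z*(x + 1) - 1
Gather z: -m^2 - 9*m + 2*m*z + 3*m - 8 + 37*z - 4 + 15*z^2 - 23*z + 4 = -m^2 - 6*m + 15*z^2 + z*(2*m + 14) - 8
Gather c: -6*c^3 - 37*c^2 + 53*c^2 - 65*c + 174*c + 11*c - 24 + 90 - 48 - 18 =-6*c^3 + 16*c^2 + 120*c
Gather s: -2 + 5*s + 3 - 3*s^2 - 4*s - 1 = -3*s^2 + s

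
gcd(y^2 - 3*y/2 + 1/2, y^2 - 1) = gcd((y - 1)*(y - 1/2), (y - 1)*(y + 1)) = y - 1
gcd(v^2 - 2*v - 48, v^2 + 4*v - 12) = v + 6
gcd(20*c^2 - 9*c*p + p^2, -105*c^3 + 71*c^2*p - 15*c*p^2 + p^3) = -5*c + p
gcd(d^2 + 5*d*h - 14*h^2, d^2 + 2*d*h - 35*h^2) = d + 7*h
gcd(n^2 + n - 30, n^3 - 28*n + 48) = n + 6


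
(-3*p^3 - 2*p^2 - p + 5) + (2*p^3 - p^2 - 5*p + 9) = -p^3 - 3*p^2 - 6*p + 14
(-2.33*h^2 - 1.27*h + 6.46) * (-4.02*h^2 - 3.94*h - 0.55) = 9.3666*h^4 + 14.2856*h^3 - 19.6839*h^2 - 24.7539*h - 3.553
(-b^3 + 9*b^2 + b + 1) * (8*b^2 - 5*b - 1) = -8*b^5 + 77*b^4 - 36*b^3 - 6*b^2 - 6*b - 1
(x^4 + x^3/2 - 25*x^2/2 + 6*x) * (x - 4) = x^5 - 7*x^4/2 - 29*x^3/2 + 56*x^2 - 24*x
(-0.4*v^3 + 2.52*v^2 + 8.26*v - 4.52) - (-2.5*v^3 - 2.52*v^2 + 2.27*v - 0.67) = 2.1*v^3 + 5.04*v^2 + 5.99*v - 3.85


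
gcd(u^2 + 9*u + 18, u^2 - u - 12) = u + 3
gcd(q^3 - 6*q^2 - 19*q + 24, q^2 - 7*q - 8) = q - 8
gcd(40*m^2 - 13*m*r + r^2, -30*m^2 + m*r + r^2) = -5*m + r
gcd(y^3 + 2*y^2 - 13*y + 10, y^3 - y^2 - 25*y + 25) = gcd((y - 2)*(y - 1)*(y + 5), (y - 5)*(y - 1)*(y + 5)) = y^2 + 4*y - 5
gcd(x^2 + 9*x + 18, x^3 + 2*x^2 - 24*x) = x + 6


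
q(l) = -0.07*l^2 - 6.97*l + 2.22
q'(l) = -0.14*l - 6.97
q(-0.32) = 4.44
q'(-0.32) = -6.93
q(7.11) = -50.88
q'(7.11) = -7.97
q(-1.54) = 12.79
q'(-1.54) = -6.75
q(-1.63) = 13.40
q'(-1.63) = -6.74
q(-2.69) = 20.46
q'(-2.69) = -6.59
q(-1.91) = 15.28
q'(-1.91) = -6.70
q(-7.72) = 51.86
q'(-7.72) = -5.89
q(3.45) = -22.66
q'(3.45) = -7.45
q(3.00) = -19.32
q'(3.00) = -7.39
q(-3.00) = 22.50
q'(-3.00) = -6.55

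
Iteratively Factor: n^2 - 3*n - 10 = (n + 2)*(n - 5)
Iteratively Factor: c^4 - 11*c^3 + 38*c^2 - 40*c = (c - 2)*(c^3 - 9*c^2 + 20*c) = c*(c - 2)*(c^2 - 9*c + 20) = c*(c - 5)*(c - 2)*(c - 4)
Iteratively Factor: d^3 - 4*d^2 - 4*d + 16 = (d + 2)*(d^2 - 6*d + 8) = (d - 4)*(d + 2)*(d - 2)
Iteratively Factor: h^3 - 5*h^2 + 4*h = (h - 1)*(h^2 - 4*h) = (h - 4)*(h - 1)*(h)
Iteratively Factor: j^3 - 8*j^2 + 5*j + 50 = (j - 5)*(j^2 - 3*j - 10) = (j - 5)*(j + 2)*(j - 5)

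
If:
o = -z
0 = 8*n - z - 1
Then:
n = z/8 + 1/8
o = -z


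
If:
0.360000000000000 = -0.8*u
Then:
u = -0.45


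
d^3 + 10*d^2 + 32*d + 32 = (d + 2)*(d + 4)^2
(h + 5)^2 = h^2 + 10*h + 25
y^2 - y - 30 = (y - 6)*(y + 5)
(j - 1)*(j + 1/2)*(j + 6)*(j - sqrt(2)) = j^4 - sqrt(2)*j^3 + 11*j^3/2 - 11*sqrt(2)*j^2/2 - 7*j^2/2 - 3*j + 7*sqrt(2)*j/2 + 3*sqrt(2)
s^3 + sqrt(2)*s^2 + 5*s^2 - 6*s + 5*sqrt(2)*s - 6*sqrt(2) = (s - 1)*(s + 6)*(s + sqrt(2))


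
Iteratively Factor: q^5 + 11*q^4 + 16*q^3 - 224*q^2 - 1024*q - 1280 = (q + 4)*(q^4 + 7*q^3 - 12*q^2 - 176*q - 320) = (q + 4)^2*(q^3 + 3*q^2 - 24*q - 80) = (q + 4)^3*(q^2 - q - 20) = (q + 4)^4*(q - 5)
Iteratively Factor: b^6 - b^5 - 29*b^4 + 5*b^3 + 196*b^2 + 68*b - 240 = (b + 2)*(b^5 - 3*b^4 - 23*b^3 + 51*b^2 + 94*b - 120) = (b + 2)*(b + 4)*(b^4 - 7*b^3 + 5*b^2 + 31*b - 30) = (b + 2)^2*(b + 4)*(b^3 - 9*b^2 + 23*b - 15) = (b - 3)*(b + 2)^2*(b + 4)*(b^2 - 6*b + 5) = (b - 5)*(b - 3)*(b + 2)^2*(b + 4)*(b - 1)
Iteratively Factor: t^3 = (t)*(t^2) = t^2*(t)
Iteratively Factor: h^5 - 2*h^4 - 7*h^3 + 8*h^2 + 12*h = (h)*(h^4 - 2*h^3 - 7*h^2 + 8*h + 12) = h*(h + 2)*(h^3 - 4*h^2 + h + 6) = h*(h - 3)*(h + 2)*(h^2 - h - 2) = h*(h - 3)*(h - 2)*(h + 2)*(h + 1)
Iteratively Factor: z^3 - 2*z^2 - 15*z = (z + 3)*(z^2 - 5*z) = z*(z + 3)*(z - 5)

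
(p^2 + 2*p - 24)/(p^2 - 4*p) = (p + 6)/p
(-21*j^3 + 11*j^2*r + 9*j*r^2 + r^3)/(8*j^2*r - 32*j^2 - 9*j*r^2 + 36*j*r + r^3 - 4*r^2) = (21*j^2 + 10*j*r + r^2)/(-8*j*r + 32*j + r^2 - 4*r)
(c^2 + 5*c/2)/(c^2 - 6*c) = (c + 5/2)/(c - 6)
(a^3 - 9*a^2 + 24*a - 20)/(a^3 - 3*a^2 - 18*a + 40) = (a - 2)/(a + 4)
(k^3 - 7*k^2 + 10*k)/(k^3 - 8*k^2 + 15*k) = (k - 2)/(k - 3)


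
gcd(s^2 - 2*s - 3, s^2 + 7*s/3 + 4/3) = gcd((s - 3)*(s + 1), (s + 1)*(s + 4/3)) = s + 1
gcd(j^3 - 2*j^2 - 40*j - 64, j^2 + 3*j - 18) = 1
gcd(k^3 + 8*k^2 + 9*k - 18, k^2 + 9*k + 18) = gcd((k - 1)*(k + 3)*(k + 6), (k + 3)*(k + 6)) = k^2 + 9*k + 18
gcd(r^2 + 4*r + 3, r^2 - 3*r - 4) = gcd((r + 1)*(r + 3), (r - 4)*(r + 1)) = r + 1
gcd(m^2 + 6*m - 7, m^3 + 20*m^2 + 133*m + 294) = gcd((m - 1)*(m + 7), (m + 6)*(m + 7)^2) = m + 7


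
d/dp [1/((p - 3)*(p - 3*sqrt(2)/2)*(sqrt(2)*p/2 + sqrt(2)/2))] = 2*sqrt(2)*(-2*(p - 3)*(p + 1) - (p - 3)*(2*p - 3*sqrt(2)) - (p + 1)*(2*p - 3*sqrt(2)))/((p - 3)^2*(p + 1)^2*(2*p - 3*sqrt(2))^2)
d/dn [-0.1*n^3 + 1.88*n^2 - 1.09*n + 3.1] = -0.3*n^2 + 3.76*n - 1.09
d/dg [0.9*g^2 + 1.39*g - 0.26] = 1.8*g + 1.39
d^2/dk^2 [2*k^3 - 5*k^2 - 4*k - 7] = 12*k - 10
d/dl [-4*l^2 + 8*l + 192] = 8 - 8*l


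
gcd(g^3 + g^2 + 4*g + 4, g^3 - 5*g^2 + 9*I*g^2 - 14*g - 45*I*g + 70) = g + 2*I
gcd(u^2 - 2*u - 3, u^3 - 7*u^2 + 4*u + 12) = u + 1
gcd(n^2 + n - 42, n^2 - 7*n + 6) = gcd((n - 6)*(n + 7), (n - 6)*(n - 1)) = n - 6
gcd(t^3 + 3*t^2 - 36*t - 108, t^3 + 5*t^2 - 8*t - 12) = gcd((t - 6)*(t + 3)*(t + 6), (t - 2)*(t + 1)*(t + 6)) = t + 6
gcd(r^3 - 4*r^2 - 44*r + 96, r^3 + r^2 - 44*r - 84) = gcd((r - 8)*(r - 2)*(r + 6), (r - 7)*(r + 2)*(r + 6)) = r + 6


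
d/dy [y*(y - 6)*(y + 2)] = 3*y^2 - 8*y - 12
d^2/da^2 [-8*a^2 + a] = -16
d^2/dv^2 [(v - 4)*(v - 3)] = 2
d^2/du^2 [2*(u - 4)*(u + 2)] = 4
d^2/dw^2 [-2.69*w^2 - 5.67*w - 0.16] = -5.38000000000000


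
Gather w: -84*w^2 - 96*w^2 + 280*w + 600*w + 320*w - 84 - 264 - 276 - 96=-180*w^2 + 1200*w - 720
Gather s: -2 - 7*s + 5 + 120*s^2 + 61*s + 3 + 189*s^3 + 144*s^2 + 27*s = 189*s^3 + 264*s^2 + 81*s + 6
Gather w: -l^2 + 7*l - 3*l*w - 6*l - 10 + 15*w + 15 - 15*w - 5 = -l^2 - 3*l*w + l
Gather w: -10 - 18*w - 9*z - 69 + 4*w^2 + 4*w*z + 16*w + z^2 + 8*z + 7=4*w^2 + w*(4*z - 2) + z^2 - z - 72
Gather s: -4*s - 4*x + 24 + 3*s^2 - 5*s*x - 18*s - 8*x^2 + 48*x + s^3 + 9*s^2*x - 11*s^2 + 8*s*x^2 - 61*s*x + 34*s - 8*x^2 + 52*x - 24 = s^3 + s^2*(9*x - 8) + s*(8*x^2 - 66*x + 12) - 16*x^2 + 96*x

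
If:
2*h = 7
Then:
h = 7/2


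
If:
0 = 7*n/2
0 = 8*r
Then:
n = 0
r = 0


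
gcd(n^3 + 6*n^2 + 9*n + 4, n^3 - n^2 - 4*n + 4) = 1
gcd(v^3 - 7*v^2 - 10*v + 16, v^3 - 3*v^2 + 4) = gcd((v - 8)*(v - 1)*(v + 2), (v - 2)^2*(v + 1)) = 1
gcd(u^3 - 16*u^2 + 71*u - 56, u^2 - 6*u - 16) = u - 8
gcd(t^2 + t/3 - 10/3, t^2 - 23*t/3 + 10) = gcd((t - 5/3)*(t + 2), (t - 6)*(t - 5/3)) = t - 5/3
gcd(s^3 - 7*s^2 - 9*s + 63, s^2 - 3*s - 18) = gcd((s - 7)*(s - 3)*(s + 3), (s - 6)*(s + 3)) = s + 3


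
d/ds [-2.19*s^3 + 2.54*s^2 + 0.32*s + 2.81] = -6.57*s^2 + 5.08*s + 0.32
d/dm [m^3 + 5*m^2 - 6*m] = 3*m^2 + 10*m - 6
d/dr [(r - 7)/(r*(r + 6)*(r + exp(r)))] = (r*(7 - r)*(r + exp(r)) - r*(r - 7)*(r + 6)*(exp(r) + 1) + r*(r + 6)*(r + exp(r)) + (7 - r)*(r + 6)*(r + exp(r)))/(r^2*(r + 6)^2*(r + exp(r))^2)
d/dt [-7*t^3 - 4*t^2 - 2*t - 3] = -21*t^2 - 8*t - 2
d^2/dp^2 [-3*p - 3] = 0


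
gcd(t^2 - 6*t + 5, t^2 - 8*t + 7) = t - 1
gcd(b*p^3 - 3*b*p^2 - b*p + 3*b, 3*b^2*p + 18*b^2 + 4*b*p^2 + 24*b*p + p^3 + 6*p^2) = 1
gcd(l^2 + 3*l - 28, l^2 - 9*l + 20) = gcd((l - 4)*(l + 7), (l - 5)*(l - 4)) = l - 4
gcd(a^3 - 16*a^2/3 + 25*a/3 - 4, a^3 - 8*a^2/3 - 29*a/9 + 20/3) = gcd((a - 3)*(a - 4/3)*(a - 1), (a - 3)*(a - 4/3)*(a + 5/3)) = a^2 - 13*a/3 + 4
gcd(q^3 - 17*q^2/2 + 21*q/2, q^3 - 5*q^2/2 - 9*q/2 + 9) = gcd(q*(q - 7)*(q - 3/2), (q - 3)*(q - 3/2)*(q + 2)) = q - 3/2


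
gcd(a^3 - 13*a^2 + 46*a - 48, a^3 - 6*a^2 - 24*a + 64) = a^2 - 10*a + 16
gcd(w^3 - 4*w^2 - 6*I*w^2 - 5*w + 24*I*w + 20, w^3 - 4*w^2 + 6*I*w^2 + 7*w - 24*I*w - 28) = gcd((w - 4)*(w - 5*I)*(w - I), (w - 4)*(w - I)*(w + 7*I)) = w^2 + w*(-4 - I) + 4*I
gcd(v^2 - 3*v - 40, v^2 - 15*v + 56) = v - 8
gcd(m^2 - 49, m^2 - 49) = m^2 - 49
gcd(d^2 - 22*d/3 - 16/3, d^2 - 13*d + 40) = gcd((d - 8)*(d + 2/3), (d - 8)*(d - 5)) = d - 8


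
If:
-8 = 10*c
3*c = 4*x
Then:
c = -4/5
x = -3/5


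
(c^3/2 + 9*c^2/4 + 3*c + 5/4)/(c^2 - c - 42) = (2*c^3 + 9*c^2 + 12*c + 5)/(4*(c^2 - c - 42))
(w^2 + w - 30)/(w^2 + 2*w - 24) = (w - 5)/(w - 4)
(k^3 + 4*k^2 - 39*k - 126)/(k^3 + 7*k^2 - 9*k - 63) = (k - 6)/(k - 3)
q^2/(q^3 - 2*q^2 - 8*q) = q/(q^2 - 2*q - 8)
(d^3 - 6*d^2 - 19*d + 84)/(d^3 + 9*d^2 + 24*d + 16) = (d^2 - 10*d + 21)/(d^2 + 5*d + 4)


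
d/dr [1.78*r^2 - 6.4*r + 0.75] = 3.56*r - 6.4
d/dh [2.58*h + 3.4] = 2.58000000000000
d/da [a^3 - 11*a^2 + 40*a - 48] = 3*a^2 - 22*a + 40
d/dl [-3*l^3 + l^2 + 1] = l*(2 - 9*l)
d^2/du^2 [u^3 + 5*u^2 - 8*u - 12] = 6*u + 10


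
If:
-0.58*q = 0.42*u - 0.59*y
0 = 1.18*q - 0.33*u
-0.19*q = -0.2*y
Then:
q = 0.00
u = 0.00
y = 0.00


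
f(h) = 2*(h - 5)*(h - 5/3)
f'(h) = 4*h - 40/3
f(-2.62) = 65.33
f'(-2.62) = -23.81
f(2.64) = -4.59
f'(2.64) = -2.77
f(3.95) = -4.80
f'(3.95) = 2.47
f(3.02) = -5.36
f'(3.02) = -1.25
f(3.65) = -5.36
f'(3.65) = 1.27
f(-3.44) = 86.20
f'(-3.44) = -27.09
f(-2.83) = 70.42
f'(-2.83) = -24.65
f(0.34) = 12.36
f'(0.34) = -11.97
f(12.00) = 144.67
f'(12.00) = 34.67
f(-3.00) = 74.67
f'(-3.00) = -25.33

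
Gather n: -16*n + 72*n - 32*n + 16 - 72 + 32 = 24*n - 24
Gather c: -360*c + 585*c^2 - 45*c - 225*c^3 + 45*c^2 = -225*c^3 + 630*c^2 - 405*c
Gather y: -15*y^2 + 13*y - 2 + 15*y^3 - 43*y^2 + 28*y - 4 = 15*y^3 - 58*y^2 + 41*y - 6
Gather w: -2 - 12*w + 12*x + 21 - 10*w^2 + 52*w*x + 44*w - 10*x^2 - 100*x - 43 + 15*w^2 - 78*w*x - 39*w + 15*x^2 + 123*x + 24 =5*w^2 + w*(-26*x - 7) + 5*x^2 + 35*x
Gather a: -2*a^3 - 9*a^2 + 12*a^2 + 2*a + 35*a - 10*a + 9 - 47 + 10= -2*a^3 + 3*a^2 + 27*a - 28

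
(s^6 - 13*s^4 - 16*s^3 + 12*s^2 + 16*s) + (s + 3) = s^6 - 13*s^4 - 16*s^3 + 12*s^2 + 17*s + 3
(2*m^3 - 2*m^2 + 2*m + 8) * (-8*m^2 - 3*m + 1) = -16*m^5 + 10*m^4 - 8*m^3 - 72*m^2 - 22*m + 8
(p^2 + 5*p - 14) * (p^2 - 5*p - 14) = p^4 - 53*p^2 + 196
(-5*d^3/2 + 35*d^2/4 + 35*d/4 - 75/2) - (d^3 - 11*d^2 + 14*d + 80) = -7*d^3/2 + 79*d^2/4 - 21*d/4 - 235/2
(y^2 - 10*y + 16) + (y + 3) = y^2 - 9*y + 19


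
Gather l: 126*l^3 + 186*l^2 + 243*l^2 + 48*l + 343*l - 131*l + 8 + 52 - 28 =126*l^3 + 429*l^2 + 260*l + 32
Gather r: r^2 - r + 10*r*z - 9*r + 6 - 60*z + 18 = r^2 + r*(10*z - 10) - 60*z + 24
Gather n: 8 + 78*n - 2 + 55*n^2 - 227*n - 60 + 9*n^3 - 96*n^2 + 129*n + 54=9*n^3 - 41*n^2 - 20*n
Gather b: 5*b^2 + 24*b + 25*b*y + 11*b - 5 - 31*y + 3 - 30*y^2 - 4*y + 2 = 5*b^2 + b*(25*y + 35) - 30*y^2 - 35*y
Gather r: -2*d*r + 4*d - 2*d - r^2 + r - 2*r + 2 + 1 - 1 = 2*d - r^2 + r*(-2*d - 1) + 2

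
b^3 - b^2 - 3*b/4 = b*(b - 3/2)*(b + 1/2)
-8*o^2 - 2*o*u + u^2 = (-4*o + u)*(2*o + u)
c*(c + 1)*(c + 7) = c^3 + 8*c^2 + 7*c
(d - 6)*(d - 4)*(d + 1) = d^3 - 9*d^2 + 14*d + 24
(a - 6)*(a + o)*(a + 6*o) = a^3 + 7*a^2*o - 6*a^2 + 6*a*o^2 - 42*a*o - 36*o^2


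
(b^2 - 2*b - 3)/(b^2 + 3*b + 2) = (b - 3)/(b + 2)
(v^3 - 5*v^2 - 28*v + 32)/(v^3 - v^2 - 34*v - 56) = (v^2 - 9*v + 8)/(v^2 - 5*v - 14)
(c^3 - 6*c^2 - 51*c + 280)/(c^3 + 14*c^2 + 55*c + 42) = (c^2 - 13*c + 40)/(c^2 + 7*c + 6)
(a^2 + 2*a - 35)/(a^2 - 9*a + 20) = (a + 7)/(a - 4)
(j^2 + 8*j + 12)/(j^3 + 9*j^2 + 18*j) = (j + 2)/(j*(j + 3))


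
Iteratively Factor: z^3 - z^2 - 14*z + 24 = (z - 2)*(z^2 + z - 12) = (z - 2)*(z + 4)*(z - 3)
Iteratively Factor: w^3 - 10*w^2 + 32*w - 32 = (w - 4)*(w^2 - 6*w + 8) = (w - 4)*(w - 2)*(w - 4)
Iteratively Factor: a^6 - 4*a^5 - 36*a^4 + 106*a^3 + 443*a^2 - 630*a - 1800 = (a + 3)*(a^5 - 7*a^4 - 15*a^3 + 151*a^2 - 10*a - 600) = (a + 3)*(a + 4)*(a^4 - 11*a^3 + 29*a^2 + 35*a - 150) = (a - 5)*(a + 3)*(a + 4)*(a^3 - 6*a^2 - a + 30) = (a - 5)*(a - 3)*(a + 3)*(a + 4)*(a^2 - 3*a - 10) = (a - 5)*(a - 3)*(a + 2)*(a + 3)*(a + 4)*(a - 5)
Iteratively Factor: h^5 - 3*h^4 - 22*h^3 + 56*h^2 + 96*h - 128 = (h - 1)*(h^4 - 2*h^3 - 24*h^2 + 32*h + 128) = (h - 4)*(h - 1)*(h^3 + 2*h^2 - 16*h - 32) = (h - 4)*(h - 1)*(h + 4)*(h^2 - 2*h - 8) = (h - 4)*(h - 1)*(h + 2)*(h + 4)*(h - 4)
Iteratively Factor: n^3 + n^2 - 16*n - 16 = (n - 4)*(n^2 + 5*n + 4) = (n - 4)*(n + 1)*(n + 4)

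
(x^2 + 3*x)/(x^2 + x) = (x + 3)/(x + 1)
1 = 1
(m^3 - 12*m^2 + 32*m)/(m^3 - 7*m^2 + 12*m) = (m - 8)/(m - 3)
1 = 1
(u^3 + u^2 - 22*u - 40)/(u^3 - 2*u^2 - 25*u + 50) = (u^2 + 6*u + 8)/(u^2 + 3*u - 10)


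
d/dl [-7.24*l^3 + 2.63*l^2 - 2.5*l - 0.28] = -21.72*l^2 + 5.26*l - 2.5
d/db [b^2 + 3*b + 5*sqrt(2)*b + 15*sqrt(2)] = 2*b + 3 + 5*sqrt(2)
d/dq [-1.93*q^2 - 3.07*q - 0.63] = -3.86*q - 3.07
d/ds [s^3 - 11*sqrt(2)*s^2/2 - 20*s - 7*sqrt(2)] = 3*s^2 - 11*sqrt(2)*s - 20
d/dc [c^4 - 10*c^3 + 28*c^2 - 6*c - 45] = 4*c^3 - 30*c^2 + 56*c - 6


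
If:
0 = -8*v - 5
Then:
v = -5/8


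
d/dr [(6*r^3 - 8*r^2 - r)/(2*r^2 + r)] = 6*(2*r^2 + 2*r - 1)/(4*r^2 + 4*r + 1)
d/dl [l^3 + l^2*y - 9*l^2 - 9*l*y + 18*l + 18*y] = 3*l^2 + 2*l*y - 18*l - 9*y + 18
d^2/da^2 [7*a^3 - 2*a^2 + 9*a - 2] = 42*a - 4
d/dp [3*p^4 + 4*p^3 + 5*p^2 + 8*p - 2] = 12*p^3 + 12*p^2 + 10*p + 8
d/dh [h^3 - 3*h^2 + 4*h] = 3*h^2 - 6*h + 4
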